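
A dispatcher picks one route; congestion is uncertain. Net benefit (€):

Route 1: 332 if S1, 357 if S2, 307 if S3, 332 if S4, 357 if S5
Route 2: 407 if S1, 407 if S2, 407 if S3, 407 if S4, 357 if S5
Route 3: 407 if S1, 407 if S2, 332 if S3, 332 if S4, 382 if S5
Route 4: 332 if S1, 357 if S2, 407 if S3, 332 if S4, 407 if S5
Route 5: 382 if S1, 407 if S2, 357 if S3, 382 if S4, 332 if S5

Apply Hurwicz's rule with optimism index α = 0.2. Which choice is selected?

Route 1: 0.2·357 + 0.8·307 = 317
Route 2: 0.2·407 + 0.8·357 = 367
Route 3: 0.2·407 + 0.8·332 = 347
Route 4: 0.2·407 + 0.8·332 = 347
Route 5: 0.2·407 + 0.8·332 = 347
Highest Hurwicz score = 367 → Route 2.

Route 2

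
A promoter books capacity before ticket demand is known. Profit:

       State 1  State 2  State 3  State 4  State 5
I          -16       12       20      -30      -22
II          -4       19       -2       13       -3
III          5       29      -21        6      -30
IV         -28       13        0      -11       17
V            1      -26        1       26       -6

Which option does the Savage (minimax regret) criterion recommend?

Column bests: State 1=5, State 2=29, State 3=20, State 4=26, State 5=17.
I regrets: 21, 17, 0, 56, 39 → max 56
II regrets: 9, 10, 22, 13, 20 → max 22
III regrets: 0, 0, 41, 20, 47 → max 47
IV regrets: 33, 16, 20, 37, 0 → max 37
V regrets: 4, 55, 19, 0, 23 → max 55
Smallest max regret = 22 → II.

II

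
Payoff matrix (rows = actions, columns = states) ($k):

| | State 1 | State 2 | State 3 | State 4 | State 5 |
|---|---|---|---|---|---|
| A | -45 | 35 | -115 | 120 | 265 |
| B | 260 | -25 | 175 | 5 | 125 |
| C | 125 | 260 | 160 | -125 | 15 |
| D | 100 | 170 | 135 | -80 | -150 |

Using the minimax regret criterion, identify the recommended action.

C

Column bests: State 1=260, State 2=260, State 3=175, State 4=120, State 5=265.
A regrets: 305, 225, 290, 0, 0 → max 305
B regrets: 0, 285, 0, 115, 140 → max 285
C regrets: 135, 0, 15, 245, 250 → max 250
D regrets: 160, 90, 40, 200, 415 → max 415
Smallest max regret = 250 → C.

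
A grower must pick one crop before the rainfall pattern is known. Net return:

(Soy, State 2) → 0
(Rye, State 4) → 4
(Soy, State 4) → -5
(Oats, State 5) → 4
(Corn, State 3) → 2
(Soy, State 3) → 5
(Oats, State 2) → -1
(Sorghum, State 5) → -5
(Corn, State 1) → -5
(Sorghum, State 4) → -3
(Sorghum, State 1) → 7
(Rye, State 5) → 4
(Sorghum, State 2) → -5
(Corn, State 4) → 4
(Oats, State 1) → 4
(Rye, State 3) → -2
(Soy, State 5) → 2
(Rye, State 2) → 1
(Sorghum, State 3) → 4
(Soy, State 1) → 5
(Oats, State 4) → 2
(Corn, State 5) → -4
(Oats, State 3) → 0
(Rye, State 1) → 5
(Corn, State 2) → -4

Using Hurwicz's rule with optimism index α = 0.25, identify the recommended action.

Rye: 0.25·5 + 0.75·(-2) = -0.25
Soy: 0.25·5 + 0.75·(-5) = -2.5
Corn: 0.25·4 + 0.75·(-5) = -2.75
Sorghum: 0.25·7 + 0.75·(-5) = -2
Oats: 0.25·4 + 0.75·(-1) = 0.25
Highest Hurwicz score = 0.25 → Oats.

Oats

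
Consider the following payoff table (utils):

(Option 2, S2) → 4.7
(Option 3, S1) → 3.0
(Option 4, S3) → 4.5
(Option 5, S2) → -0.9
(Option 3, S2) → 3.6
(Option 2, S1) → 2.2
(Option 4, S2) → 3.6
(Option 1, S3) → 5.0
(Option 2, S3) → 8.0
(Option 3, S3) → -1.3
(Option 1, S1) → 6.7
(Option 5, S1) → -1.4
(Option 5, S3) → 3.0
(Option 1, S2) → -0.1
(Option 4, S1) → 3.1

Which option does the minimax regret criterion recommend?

Column bests: S1=6.7, S2=4.7, S3=8.0.
Option 1 regrets: 0.0, 4.8, 3.0 → max 4.8
Option 2 regrets: 4.5, 0.0, 0.0 → max 4.5
Option 3 regrets: 3.7, 1.1, 9.3 → max 9.3
Option 4 regrets: 3.6, 1.1, 3.5 → max 3.6
Option 5 regrets: 8.1, 5.6, 5.0 → max 8.1
Smallest max regret = 3.6 → Option 4.

Option 4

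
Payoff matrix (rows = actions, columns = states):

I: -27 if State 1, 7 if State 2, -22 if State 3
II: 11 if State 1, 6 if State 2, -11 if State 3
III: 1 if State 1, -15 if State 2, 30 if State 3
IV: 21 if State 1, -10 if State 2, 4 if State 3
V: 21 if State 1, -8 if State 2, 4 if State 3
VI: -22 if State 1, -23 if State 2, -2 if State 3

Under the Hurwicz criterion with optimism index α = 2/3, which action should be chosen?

III

I: 2/3·7 + 1/3·(-27) = -13/3
II: 2/3·11 + 1/3·(-11) = 11/3
III: 2/3·30 + 1/3·(-15) = 15
IV: 2/3·21 + 1/3·(-10) = 32/3
V: 2/3·21 + 1/3·(-8) = 34/3
VI: 2/3·(-2) + 1/3·(-23) = -9
Highest Hurwicz score = 15 → III.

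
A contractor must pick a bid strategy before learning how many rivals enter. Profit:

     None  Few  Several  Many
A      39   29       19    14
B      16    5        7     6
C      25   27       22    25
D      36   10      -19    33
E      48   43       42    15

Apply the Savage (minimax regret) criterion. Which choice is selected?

E

Column bests: None=48, Few=43, Several=42, Many=33.
A regrets: 9, 14, 23, 19 → max 23
B regrets: 32, 38, 35, 27 → max 38
C regrets: 23, 16, 20, 8 → max 23
D regrets: 12, 33, 61, 0 → max 61
E regrets: 0, 0, 0, 18 → max 18
Smallest max regret = 18 → E.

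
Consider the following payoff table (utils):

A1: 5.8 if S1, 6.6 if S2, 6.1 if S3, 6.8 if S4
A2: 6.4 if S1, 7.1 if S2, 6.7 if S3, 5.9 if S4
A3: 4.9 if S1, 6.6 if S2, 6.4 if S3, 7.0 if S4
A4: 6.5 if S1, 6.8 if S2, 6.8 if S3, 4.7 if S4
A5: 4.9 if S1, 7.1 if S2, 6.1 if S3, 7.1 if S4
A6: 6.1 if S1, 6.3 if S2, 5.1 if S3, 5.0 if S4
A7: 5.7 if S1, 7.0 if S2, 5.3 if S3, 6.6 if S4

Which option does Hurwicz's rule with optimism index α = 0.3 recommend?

A1: 0.3·6.8 + 0.7·5.8 = 6.1
A2: 0.3·7.1 + 0.7·5.9 = 6.26
A3: 0.3·7.0 + 0.7·4.9 = 5.53
A4: 0.3·6.8 + 0.7·4.7 = 5.33
A5: 0.3·7.1 + 0.7·4.9 = 5.56
A6: 0.3·6.3 + 0.7·5.0 = 5.39
A7: 0.3·7.0 + 0.7·5.3 = 5.81
Highest Hurwicz score = 6.26 → A2.

A2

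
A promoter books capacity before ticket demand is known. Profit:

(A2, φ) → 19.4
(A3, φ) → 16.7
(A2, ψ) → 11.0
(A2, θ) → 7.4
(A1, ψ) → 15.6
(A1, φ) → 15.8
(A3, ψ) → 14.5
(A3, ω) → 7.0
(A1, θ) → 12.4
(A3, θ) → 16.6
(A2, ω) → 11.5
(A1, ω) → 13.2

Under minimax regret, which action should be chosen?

A1

Column bests: θ=16.6, φ=19.4, ψ=15.6, ω=13.2.
A1 regrets: 4.2, 3.6, 0.0, 0.0 → max 4.2
A2 regrets: 9.2, 0.0, 4.6, 1.7 → max 9.2
A3 regrets: 0.0, 2.7, 1.1, 6.2 → max 6.2
Smallest max regret = 4.2 → A1.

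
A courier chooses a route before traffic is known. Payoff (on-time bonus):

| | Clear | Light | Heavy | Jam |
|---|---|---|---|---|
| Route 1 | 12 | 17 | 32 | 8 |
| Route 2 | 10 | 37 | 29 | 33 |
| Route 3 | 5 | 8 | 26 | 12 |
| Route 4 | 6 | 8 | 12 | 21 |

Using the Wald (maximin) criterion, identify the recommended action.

Route 2

Row minima: Route 1=8, Route 2=10, Route 3=5, Route 4=6
Best worst-case = 10 → Route 2.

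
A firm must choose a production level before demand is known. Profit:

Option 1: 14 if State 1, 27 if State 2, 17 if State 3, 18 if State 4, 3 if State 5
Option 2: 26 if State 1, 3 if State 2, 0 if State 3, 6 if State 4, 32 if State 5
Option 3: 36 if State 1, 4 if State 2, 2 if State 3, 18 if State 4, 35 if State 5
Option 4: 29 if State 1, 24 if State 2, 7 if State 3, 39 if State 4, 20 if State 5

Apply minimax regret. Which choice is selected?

Option 4

Column bests: State 1=36, State 2=27, State 3=17, State 4=39, State 5=35.
Option 1 regrets: 22, 0, 0, 21, 32 → max 32
Option 2 regrets: 10, 24, 17, 33, 3 → max 33
Option 3 regrets: 0, 23, 15, 21, 0 → max 23
Option 4 regrets: 7, 3, 10, 0, 15 → max 15
Smallest max regret = 15 → Option 4.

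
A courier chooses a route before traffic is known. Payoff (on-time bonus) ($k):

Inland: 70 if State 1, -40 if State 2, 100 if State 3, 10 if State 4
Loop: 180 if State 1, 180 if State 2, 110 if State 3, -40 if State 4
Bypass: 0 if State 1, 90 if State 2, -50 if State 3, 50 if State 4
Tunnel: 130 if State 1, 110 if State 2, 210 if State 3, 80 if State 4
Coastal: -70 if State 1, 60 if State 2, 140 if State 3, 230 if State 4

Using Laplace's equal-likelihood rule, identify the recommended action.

Row averages: Inland=35, Loop=107.5, Bypass=22.5, Tunnel=132.5, Coastal=90
Highest average = 132.5 → Tunnel.

Tunnel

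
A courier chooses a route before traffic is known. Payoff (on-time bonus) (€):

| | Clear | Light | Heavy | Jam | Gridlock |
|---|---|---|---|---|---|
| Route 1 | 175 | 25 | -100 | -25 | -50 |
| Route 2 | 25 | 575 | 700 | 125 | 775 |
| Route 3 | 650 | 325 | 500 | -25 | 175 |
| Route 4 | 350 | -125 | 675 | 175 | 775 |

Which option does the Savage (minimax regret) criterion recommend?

Column bests: Clear=650, Light=575, Heavy=700, Jam=175, Gridlock=775.
Route 1 regrets: 475, 550, 800, 200, 825 → max 825
Route 2 regrets: 625, 0, 0, 50, 0 → max 625
Route 3 regrets: 0, 250, 200, 200, 600 → max 600
Route 4 regrets: 300, 700, 25, 0, 0 → max 700
Smallest max regret = 600 → Route 3.

Route 3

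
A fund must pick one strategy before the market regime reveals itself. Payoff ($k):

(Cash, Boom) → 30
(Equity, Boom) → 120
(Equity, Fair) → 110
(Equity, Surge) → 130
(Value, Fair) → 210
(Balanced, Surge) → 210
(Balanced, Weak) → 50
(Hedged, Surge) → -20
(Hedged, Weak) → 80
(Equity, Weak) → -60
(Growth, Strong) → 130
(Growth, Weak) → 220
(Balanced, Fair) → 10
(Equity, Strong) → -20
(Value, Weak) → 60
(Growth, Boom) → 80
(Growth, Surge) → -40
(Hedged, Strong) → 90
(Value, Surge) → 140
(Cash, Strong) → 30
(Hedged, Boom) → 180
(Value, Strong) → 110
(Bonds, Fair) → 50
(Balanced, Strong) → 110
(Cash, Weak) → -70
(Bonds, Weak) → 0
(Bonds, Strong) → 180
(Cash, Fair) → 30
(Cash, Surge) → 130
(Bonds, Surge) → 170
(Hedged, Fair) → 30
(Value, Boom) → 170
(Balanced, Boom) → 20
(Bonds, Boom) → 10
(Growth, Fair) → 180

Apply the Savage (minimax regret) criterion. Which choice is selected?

Value

Column bests: Weak=220, Fair=210, Strong=180, Boom=180, Surge=210.
Hedged regrets: 140, 180, 90, 0, 230 → max 230
Value regrets: 160, 0, 70, 10, 70 → max 160
Bonds regrets: 220, 160, 0, 170, 40 → max 220
Cash regrets: 290, 180, 150, 150, 80 → max 290
Growth regrets: 0, 30, 50, 100, 250 → max 250
Balanced regrets: 170, 200, 70, 160, 0 → max 200
Equity regrets: 280, 100, 200, 60, 80 → max 280
Smallest max regret = 160 → Value.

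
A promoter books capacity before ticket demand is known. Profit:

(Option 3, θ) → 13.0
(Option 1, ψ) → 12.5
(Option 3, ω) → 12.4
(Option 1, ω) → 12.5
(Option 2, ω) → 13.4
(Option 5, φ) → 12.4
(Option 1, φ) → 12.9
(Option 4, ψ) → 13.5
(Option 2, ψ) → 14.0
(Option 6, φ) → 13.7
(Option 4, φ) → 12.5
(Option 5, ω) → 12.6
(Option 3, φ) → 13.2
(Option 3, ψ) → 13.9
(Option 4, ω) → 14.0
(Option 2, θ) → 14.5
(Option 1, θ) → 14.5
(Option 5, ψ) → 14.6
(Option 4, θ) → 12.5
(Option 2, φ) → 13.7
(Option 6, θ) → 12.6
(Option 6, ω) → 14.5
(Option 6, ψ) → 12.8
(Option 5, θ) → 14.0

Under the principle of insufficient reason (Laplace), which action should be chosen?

Option 2

Row averages: Option 1=13.1, Option 2=13.9, Option 3=13.125, Option 4=13.125, Option 5=13.4, Option 6=13.4
Highest average = 13.9 → Option 2.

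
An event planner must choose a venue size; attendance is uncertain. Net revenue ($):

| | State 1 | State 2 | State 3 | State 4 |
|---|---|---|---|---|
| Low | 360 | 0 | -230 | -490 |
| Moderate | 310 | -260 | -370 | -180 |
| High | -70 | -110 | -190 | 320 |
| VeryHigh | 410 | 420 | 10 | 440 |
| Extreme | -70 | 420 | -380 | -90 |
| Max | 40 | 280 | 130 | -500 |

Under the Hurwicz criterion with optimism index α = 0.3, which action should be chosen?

Low: 0.3·360 + 0.7·(-490) = -235
Moderate: 0.3·310 + 0.7·(-370) = -166
High: 0.3·320 + 0.7·(-190) = -37
VeryHigh: 0.3·440 + 0.7·10 = 139
Extreme: 0.3·420 + 0.7·(-380) = -140
Max: 0.3·280 + 0.7·(-500) = -266
Highest Hurwicz score = 139 → VeryHigh.

VeryHigh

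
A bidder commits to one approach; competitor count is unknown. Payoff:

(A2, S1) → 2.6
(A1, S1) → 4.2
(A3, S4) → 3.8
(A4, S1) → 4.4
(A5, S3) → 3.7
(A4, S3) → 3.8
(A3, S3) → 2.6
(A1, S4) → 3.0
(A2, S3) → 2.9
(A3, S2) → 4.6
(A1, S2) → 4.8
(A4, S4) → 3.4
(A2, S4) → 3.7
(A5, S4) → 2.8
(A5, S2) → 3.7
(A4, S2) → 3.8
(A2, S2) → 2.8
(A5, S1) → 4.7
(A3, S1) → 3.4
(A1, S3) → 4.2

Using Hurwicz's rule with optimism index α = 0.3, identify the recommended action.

A4

A1: 0.3·4.8 + 0.7·3.0 = 3.54
A2: 0.3·3.7 + 0.7·2.6 = 2.93
A3: 0.3·4.6 + 0.7·2.6 = 3.2
A4: 0.3·4.4 + 0.7·3.4 = 3.7
A5: 0.3·4.7 + 0.7·2.8 = 3.37
Highest Hurwicz score = 3.7 → A4.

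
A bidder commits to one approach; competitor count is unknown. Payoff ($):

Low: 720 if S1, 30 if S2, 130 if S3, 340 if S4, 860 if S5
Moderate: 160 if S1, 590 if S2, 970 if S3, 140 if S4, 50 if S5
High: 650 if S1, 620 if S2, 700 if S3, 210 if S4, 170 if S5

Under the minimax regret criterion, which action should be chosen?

High

Column bests: S1=720, S2=620, S3=970, S4=340, S5=860.
Low regrets: 0, 590, 840, 0, 0 → max 840
Moderate regrets: 560, 30, 0, 200, 810 → max 810
High regrets: 70, 0, 270, 130, 690 → max 690
Smallest max regret = 690 → High.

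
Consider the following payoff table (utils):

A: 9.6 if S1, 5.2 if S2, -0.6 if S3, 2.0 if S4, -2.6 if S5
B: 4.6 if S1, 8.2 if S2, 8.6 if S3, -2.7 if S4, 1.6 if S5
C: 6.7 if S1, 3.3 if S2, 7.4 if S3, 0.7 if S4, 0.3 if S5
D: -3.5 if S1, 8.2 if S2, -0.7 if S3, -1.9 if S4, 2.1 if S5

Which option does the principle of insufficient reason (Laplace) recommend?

Row averages: A=2.72, B=4.06, C=3.68, D=0.84
Highest average = 4.06 → B.

B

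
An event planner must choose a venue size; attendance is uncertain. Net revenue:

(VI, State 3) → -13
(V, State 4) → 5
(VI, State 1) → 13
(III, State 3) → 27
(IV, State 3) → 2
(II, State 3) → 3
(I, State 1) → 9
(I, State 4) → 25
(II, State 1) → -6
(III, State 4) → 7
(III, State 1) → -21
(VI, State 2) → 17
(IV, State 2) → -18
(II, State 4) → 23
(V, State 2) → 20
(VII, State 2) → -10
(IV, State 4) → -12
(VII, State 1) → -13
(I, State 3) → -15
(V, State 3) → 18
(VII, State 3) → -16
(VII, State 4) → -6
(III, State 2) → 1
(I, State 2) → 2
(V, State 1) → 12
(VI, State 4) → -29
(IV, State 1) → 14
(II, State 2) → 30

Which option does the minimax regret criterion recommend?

Column bests: State 1=14, State 2=30, State 3=27, State 4=25.
I regrets: 5, 28, 42, 0 → max 42
II regrets: 20, 0, 24, 2 → max 24
III regrets: 35, 29, 0, 18 → max 35
IV regrets: 0, 48, 25, 37 → max 48
V regrets: 2, 10, 9, 20 → max 20
VI regrets: 1, 13, 40, 54 → max 54
VII regrets: 27, 40, 43, 31 → max 43
Smallest max regret = 20 → V.

V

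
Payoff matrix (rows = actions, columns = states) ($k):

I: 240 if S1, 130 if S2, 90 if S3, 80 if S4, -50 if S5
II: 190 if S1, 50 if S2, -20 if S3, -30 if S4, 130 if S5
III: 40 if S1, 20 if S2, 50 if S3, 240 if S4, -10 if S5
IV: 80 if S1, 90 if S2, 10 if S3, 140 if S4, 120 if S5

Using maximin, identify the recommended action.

IV

Row minima: I=-50, II=-30, III=-10, IV=10
Best worst-case = 10 → IV.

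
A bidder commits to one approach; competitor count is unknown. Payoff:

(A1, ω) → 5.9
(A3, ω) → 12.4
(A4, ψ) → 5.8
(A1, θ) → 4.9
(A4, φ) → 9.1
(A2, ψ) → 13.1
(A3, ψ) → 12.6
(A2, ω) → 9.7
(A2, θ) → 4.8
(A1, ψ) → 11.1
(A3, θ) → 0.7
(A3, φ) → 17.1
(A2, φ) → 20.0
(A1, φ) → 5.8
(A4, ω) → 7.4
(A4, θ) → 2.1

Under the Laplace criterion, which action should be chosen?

Row averages: A1=6.925, A2=11.9, A3=10.7, A4=6.1
Highest average = 11.9 → A2.

A2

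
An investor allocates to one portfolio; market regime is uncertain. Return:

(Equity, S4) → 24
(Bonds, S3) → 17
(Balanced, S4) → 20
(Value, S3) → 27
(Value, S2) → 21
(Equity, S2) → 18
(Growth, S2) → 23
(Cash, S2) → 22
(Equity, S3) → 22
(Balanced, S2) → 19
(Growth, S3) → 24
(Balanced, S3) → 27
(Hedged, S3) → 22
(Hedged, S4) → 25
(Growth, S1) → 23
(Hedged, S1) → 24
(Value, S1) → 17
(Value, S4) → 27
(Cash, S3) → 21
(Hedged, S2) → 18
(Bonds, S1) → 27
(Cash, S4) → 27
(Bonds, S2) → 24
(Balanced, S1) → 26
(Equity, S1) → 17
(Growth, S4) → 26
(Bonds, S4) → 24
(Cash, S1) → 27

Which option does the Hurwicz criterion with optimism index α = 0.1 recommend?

Equity: 0.1·24 + 0.9·17 = 17.7
Cash: 0.1·27 + 0.9·21 = 21.6
Value: 0.1·27 + 0.9·17 = 18
Bonds: 0.1·27 + 0.9·17 = 18
Hedged: 0.1·25 + 0.9·18 = 18.7
Growth: 0.1·26 + 0.9·23 = 23.3
Balanced: 0.1·27 + 0.9·19 = 19.8
Highest Hurwicz score = 23.3 → Growth.

Growth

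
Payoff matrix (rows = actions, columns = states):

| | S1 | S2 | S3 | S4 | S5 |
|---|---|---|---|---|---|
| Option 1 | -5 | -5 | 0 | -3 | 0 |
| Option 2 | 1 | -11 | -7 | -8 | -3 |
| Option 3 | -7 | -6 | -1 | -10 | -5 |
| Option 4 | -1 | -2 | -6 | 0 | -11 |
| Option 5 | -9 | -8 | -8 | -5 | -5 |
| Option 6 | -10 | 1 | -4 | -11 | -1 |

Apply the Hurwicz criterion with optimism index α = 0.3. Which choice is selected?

Option 1: 0.3·0 + 0.7·(-5) = -3.5
Option 2: 0.3·1 + 0.7·(-11) = -7.4
Option 3: 0.3·(-1) + 0.7·(-10) = -7.3
Option 4: 0.3·0 + 0.7·(-11) = -7.7
Option 5: 0.3·(-5) + 0.7·(-9) = -7.8
Option 6: 0.3·1 + 0.7·(-11) = -7.4
Highest Hurwicz score = -3.5 → Option 1.

Option 1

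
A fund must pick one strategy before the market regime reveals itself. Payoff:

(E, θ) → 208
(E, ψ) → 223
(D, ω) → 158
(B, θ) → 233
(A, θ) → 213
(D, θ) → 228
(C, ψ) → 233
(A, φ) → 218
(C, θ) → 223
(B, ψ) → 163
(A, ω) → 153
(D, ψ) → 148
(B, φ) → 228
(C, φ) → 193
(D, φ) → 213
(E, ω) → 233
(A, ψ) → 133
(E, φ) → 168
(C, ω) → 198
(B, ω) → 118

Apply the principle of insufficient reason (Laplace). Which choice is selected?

C

Row averages: A=179.25, B=185.5, C=211.75, D=186.75, E=208
Highest average = 211.75 → C.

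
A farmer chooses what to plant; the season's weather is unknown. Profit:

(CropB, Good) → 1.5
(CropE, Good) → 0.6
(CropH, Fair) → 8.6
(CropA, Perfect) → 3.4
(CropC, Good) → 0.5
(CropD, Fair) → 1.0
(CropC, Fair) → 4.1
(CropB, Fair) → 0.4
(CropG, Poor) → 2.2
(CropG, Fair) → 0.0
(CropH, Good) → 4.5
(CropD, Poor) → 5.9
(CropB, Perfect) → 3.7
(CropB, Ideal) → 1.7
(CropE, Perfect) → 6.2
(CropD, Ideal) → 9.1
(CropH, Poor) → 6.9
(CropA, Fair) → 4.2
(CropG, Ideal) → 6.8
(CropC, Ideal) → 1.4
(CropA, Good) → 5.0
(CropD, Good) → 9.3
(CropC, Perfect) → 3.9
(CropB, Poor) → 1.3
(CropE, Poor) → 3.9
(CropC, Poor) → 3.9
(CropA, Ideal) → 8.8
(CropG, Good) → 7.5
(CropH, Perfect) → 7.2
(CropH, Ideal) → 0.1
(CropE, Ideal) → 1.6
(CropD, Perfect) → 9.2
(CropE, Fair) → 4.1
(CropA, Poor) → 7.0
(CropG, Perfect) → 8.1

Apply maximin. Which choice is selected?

Row minima: CropE=0.6, CropA=3.4, CropH=0.1, CropB=0.4, CropG=0.0, CropD=1.0, CropC=0.5
Best worst-case = 3.4 → CropA.

CropA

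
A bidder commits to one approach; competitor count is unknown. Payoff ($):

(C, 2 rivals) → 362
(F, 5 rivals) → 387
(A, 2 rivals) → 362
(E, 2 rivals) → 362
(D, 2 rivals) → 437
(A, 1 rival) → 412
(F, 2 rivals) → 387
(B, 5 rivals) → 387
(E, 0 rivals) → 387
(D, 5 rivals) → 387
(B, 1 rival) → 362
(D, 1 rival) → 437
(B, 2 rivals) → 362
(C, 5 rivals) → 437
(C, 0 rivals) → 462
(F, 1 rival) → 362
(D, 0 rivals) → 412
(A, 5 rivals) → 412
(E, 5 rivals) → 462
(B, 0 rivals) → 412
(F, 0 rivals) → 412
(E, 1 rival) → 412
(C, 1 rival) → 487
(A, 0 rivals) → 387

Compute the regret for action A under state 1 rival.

Best payoff under 1 rival is 487.
Regret = 487 − 412 = 75.

75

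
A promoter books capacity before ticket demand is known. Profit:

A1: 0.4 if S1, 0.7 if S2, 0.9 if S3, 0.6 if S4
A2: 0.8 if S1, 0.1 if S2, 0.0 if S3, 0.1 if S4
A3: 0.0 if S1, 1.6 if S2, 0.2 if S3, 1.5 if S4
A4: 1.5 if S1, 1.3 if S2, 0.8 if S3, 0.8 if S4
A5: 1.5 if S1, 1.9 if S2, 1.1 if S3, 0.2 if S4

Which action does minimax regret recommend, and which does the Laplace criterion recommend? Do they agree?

Column bests: S1=1.5, S2=1.9, S3=1.1, S4=1.5.
A1 regrets: 1.1, 1.2, 0.2, 0.9 → max 1.2
A2 regrets: 0.7, 1.8, 1.1, 1.4 → max 1.8
A3 regrets: 1.5, 0.3, 0.9, 0.0 → max 1.5
A4 regrets: 0.0, 0.6, 0.3, 0.7 → max 0.7
A5 regrets: 0.0, 0.0, 0.0, 1.3 → max 1.3
Smallest max regret = 0.7 → A4.
Row averages: A1=0.65, A2=0.25, A3=0.825, A4=1.1, A5=1.175
Highest average = 1.175 → A5.

minimax regret → A4; laplace → A5 (disagree)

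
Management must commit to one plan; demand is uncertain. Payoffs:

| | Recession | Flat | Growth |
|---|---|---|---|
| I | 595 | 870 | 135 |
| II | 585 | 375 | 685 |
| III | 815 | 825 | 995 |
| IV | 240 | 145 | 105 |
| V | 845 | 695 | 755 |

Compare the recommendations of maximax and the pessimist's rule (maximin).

maximax → III; maximin → III (agree)

Row maxima: I=870, II=685, III=995, IV=240, V=845
Best best-case = 995 → III.
Row minima: I=135, II=375, III=815, IV=105, V=695
Best worst-case = 815 → III.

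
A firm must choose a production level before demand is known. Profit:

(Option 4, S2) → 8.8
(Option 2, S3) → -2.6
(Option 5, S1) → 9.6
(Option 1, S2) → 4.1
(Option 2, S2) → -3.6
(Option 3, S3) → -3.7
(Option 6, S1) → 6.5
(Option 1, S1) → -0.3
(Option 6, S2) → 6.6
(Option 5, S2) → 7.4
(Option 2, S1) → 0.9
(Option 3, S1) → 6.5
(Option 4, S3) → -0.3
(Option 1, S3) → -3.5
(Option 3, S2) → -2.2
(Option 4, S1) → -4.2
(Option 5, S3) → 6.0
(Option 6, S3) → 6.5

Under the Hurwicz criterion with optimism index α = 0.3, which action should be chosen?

Option 5

Option 1: 0.3·4.1 + 0.7·(-3.5) = -1.22
Option 2: 0.3·0.9 + 0.7·(-3.6) = -2.25
Option 3: 0.3·6.5 + 0.7·(-3.7) = -0.64
Option 4: 0.3·8.8 + 0.7·(-4.2) = -0.3
Option 5: 0.3·9.6 + 0.7·6.0 = 7.08
Option 6: 0.3·6.6 + 0.7·6.5 = 6.53
Highest Hurwicz score = 7.08 → Option 5.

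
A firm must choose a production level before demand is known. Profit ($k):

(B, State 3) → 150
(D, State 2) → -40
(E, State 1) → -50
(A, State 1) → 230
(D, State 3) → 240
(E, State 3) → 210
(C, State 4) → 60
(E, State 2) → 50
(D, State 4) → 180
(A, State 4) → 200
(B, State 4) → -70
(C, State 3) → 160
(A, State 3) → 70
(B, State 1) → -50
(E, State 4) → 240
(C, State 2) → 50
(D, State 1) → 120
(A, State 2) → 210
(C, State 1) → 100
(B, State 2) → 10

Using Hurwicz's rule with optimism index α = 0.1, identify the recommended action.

A

A: 0.1·230 + 0.9·70 = 86
B: 0.1·150 + 0.9·(-70) = -48
C: 0.1·160 + 0.9·50 = 61
D: 0.1·240 + 0.9·(-40) = -12
E: 0.1·240 + 0.9·(-50) = -21
Highest Hurwicz score = 86 → A.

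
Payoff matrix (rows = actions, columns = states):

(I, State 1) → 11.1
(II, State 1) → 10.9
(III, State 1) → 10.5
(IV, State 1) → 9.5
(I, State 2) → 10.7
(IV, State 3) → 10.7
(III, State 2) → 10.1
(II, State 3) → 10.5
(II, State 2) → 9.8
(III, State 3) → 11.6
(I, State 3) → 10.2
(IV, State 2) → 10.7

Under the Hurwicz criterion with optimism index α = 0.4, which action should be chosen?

I: 0.4·11.1 + 0.6·10.2 = 10.56
II: 0.4·10.9 + 0.6·9.8 = 10.24
III: 0.4·11.6 + 0.6·10.1 = 10.7
IV: 0.4·10.7 + 0.6·9.5 = 9.98
Highest Hurwicz score = 10.7 → III.

III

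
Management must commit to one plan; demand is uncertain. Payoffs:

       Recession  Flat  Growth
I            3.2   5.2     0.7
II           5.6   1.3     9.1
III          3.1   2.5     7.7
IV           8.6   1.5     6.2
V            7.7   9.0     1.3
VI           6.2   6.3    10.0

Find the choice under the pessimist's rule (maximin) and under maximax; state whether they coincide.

Row minima: I=0.7, II=1.3, III=2.5, IV=1.5, V=1.3, VI=6.2
Best worst-case = 6.2 → VI.
Row maxima: I=5.2, II=9.1, III=7.7, IV=8.6, V=9.0, VI=10.0
Best best-case = 10.0 → VI.

maximin → VI; maximax → VI (agree)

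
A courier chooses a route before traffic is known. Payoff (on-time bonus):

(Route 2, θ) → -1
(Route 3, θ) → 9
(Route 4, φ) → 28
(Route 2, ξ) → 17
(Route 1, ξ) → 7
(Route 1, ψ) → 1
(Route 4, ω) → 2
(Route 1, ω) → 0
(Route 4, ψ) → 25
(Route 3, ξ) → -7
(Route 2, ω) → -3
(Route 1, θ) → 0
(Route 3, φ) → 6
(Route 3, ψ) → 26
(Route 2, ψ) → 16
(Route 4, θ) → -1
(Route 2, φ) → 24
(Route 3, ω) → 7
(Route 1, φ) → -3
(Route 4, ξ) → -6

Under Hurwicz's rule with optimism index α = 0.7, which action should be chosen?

Route 4

Route 1: 0.7·7 + 0.3·(-3) = 4
Route 2: 0.7·24 + 0.3·(-3) = 15.9
Route 3: 0.7·26 + 0.3·(-7) = 16.1
Route 4: 0.7·28 + 0.3·(-6) = 17.8
Highest Hurwicz score = 17.8 → Route 4.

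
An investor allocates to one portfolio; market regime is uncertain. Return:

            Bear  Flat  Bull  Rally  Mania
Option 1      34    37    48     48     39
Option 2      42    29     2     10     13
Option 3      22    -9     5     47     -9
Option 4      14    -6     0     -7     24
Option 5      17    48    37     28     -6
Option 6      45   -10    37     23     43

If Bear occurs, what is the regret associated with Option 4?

31

Best payoff under Bear is 45.
Regret = 45 − 14 = 31.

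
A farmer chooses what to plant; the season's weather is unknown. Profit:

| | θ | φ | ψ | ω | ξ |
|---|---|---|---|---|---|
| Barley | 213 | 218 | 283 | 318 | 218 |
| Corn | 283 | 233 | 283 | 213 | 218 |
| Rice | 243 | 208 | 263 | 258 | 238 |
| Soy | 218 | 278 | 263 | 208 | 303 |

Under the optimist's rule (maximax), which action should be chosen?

Row maxima: Barley=318, Corn=283, Rice=263, Soy=303
Best best-case = 318 → Barley.

Barley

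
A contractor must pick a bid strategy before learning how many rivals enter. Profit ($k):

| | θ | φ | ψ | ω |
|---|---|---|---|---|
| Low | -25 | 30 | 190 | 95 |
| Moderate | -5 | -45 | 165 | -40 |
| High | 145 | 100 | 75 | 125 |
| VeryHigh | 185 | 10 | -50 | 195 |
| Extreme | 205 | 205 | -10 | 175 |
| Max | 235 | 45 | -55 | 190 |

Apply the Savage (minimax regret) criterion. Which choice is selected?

High

Column bests: θ=235, φ=205, ψ=190, ω=195.
Low regrets: 260, 175, 0, 100 → max 260
Moderate regrets: 240, 250, 25, 235 → max 250
High regrets: 90, 105, 115, 70 → max 115
VeryHigh regrets: 50, 195, 240, 0 → max 240
Extreme regrets: 30, 0, 200, 20 → max 200
Max regrets: 0, 160, 245, 5 → max 245
Smallest max regret = 115 → High.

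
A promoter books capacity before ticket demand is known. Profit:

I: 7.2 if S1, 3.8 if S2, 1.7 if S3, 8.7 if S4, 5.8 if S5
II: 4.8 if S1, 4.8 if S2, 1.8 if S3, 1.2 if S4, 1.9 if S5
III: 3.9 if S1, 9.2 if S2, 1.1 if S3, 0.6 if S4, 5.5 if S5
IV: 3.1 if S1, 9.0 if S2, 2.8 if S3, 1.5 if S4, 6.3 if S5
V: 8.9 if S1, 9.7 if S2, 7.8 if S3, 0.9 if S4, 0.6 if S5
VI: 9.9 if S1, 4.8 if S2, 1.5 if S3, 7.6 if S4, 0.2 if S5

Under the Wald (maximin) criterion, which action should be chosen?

I

Row minima: I=1.7, II=1.2, III=0.6, IV=1.5, V=0.6, VI=0.2
Best worst-case = 1.7 → I.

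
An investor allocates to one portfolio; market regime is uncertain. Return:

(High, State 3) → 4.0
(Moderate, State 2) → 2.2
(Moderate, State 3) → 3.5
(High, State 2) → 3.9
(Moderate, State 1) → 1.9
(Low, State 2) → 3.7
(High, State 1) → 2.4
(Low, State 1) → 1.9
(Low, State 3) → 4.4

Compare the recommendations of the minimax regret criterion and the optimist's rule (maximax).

minimax regret → High; maximax → Low (disagree)

Column bests: State 1=2.4, State 2=3.9, State 3=4.4.
Low regrets: 0.5, 0.2, 0.0 → max 0.5
Moderate regrets: 0.5, 1.7, 0.9 → max 1.7
High regrets: 0.0, 0.0, 0.4 → max 0.4
Smallest max regret = 0.4 → High.
Row maxima: Low=4.4, Moderate=3.5, High=4.0
Best best-case = 4.4 → Low.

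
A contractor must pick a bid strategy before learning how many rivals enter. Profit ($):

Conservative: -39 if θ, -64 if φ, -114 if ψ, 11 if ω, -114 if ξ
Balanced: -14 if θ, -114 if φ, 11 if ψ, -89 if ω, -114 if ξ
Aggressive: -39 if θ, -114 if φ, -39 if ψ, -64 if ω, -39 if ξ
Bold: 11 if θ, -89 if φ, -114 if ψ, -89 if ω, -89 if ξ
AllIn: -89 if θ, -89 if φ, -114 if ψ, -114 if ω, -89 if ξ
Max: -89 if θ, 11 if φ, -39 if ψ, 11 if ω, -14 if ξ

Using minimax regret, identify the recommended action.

Column bests: θ=11, φ=11, ψ=11, ω=11, ξ=-14.
Conservative regrets: 50, 75, 125, 0, 100 → max 125
Balanced regrets: 25, 125, 0, 100, 100 → max 125
Aggressive regrets: 50, 125, 50, 75, 25 → max 125
Bold regrets: 0, 100, 125, 100, 75 → max 125
AllIn regrets: 100, 100, 125, 125, 75 → max 125
Max regrets: 100, 0, 50, 0, 0 → max 100
Smallest max regret = 100 → Max.

Max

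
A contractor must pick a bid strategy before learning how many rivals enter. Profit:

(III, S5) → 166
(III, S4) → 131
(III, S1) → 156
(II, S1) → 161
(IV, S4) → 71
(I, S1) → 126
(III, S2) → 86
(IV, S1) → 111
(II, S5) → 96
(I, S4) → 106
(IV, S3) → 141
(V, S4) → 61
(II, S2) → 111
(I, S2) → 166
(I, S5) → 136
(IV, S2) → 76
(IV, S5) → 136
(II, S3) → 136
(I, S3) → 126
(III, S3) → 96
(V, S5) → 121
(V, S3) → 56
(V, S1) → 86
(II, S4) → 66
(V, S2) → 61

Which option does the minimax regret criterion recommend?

I

Column bests: S1=161, S2=166, S3=141, S4=131, S5=166.
I regrets: 35, 0, 15, 25, 30 → max 35
II regrets: 0, 55, 5, 65, 70 → max 70
III regrets: 5, 80, 45, 0, 0 → max 80
IV regrets: 50, 90, 0, 60, 30 → max 90
V regrets: 75, 105, 85, 70, 45 → max 105
Smallest max regret = 35 → I.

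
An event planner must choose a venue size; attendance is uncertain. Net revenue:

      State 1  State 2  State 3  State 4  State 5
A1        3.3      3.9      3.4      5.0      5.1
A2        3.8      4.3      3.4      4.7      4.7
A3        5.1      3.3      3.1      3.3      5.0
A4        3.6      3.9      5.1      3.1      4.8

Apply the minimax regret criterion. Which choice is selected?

A2

Column bests: State 1=5.1, State 2=4.3, State 3=5.1, State 4=5.0, State 5=5.1.
A1 regrets: 1.8, 0.4, 1.7, 0.0, 0.0 → max 1.8
A2 regrets: 1.3, 0.0, 1.7, 0.3, 0.4 → max 1.7
A3 regrets: 0.0, 1.0, 2.0, 1.7, 0.1 → max 2.0
A4 regrets: 1.5, 0.4, 0.0, 1.9, 0.3 → max 1.9
Smallest max regret = 1.7 → A2.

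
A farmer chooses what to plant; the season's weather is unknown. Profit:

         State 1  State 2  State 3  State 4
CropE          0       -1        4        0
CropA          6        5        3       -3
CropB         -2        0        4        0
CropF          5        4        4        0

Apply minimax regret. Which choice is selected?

CropF

Column bests: State 1=6, State 2=5, State 3=4, State 4=0.
CropE regrets: 6, 6, 0, 0 → max 6
CropA regrets: 0, 0, 1, 3 → max 3
CropB regrets: 8, 5, 0, 0 → max 8
CropF regrets: 1, 1, 0, 0 → max 1
Smallest max regret = 1 → CropF.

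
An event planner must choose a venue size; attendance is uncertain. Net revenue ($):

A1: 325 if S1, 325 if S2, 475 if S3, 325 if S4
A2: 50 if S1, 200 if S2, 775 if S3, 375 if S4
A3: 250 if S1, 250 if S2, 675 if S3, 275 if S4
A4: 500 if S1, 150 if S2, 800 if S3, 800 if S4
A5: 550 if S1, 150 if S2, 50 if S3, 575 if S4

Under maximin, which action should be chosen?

Row minima: A1=325, A2=50, A3=250, A4=150, A5=50
Best worst-case = 325 → A1.

A1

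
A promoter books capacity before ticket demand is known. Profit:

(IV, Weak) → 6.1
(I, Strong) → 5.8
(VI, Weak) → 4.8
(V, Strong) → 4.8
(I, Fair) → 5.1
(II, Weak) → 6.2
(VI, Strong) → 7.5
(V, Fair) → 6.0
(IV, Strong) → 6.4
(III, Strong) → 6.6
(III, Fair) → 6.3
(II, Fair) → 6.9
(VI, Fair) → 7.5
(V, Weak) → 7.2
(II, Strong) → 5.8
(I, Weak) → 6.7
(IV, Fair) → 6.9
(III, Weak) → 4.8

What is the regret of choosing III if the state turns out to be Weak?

2.4

Best payoff under Weak is 7.2.
Regret = 7.2 − 4.8 = 2.4.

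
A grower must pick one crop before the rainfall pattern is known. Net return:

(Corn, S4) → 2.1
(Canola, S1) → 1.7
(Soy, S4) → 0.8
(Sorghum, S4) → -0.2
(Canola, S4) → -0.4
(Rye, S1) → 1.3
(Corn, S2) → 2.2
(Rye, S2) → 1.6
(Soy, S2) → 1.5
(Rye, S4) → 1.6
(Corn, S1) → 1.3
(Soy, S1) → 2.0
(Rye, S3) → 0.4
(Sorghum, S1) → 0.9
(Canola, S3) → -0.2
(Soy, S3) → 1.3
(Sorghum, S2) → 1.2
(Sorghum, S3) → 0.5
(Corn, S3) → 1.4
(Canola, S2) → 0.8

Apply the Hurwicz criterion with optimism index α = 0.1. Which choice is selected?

Corn

Sorghum: 0.1·1.2 + 0.9·(-0.2) = -0.06
Canola: 0.1·1.7 + 0.9·(-0.4) = -0.19
Corn: 0.1·2.2 + 0.9·1.3 = 1.39
Rye: 0.1·1.6 + 0.9·0.4 = 0.52
Soy: 0.1·2.0 + 0.9·0.8 = 0.92
Highest Hurwicz score = 1.39 → Corn.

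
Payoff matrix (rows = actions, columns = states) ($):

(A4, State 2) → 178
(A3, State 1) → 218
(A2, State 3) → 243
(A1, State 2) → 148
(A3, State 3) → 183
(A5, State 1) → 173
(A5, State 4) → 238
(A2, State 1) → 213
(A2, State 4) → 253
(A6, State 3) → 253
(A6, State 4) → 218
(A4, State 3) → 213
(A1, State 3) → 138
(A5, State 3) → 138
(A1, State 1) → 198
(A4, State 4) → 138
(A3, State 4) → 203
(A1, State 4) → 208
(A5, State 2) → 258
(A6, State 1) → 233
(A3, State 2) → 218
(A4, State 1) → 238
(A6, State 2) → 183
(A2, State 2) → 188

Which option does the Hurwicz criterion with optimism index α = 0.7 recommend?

A2

A1: 0.7·208 + 0.3·138 = 187
A2: 0.7·253 + 0.3·188 = 233.5
A3: 0.7·218 + 0.3·183 = 207.5
A4: 0.7·238 + 0.3·138 = 208
A5: 0.7·258 + 0.3·138 = 222
A6: 0.7·253 + 0.3·183 = 232
Highest Hurwicz score = 233.5 → A2.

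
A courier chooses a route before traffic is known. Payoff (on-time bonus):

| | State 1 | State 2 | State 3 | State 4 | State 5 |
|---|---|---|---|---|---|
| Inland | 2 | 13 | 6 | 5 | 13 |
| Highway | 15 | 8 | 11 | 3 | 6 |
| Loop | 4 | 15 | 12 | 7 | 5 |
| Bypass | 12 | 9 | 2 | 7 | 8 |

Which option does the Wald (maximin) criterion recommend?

Row minima: Inland=2, Highway=3, Loop=4, Bypass=2
Best worst-case = 4 → Loop.

Loop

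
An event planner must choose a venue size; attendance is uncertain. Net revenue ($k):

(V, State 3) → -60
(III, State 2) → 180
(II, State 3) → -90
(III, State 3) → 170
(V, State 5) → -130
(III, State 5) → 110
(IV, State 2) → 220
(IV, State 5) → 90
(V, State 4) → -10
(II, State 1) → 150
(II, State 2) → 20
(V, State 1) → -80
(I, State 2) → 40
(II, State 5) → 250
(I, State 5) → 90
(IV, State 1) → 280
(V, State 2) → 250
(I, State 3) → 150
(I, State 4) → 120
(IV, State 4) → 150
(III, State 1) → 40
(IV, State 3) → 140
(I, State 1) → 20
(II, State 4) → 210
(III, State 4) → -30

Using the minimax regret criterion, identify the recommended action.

IV

Column bests: State 1=280, State 2=250, State 3=170, State 4=210, State 5=250.
I regrets: 260, 210, 20, 90, 160 → max 260
II regrets: 130, 230, 260, 0, 0 → max 260
III regrets: 240, 70, 0, 240, 140 → max 240
IV regrets: 0, 30, 30, 60, 160 → max 160
V regrets: 360, 0, 230, 220, 380 → max 380
Smallest max regret = 160 → IV.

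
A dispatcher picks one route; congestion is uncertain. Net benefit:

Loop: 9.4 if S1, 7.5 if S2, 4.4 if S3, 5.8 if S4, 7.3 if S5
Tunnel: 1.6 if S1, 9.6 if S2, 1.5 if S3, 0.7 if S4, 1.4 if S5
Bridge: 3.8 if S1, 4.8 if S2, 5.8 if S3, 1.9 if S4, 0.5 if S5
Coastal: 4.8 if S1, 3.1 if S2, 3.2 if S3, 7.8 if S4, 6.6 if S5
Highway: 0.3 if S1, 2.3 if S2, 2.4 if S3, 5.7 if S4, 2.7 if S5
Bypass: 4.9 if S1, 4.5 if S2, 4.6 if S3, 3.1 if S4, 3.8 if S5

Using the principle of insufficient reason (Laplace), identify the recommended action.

Row averages: Loop=6.88, Tunnel=2.96, Bridge=3.36, Coastal=5.1, Highway=2.68, Bypass=4.18
Highest average = 6.88 → Loop.

Loop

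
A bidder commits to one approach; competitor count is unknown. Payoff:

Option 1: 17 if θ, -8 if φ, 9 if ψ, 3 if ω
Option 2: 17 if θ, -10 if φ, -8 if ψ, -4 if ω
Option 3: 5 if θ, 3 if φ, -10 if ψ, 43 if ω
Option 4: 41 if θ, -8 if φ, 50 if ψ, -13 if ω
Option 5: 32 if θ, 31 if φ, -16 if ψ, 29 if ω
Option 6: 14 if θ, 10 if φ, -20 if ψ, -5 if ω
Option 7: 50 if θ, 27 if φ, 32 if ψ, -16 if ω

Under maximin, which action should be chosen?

Option 1

Row minima: Option 1=-8, Option 2=-10, Option 3=-10, Option 4=-13, Option 5=-16, Option 6=-20, Option 7=-16
Best worst-case = -8 → Option 1.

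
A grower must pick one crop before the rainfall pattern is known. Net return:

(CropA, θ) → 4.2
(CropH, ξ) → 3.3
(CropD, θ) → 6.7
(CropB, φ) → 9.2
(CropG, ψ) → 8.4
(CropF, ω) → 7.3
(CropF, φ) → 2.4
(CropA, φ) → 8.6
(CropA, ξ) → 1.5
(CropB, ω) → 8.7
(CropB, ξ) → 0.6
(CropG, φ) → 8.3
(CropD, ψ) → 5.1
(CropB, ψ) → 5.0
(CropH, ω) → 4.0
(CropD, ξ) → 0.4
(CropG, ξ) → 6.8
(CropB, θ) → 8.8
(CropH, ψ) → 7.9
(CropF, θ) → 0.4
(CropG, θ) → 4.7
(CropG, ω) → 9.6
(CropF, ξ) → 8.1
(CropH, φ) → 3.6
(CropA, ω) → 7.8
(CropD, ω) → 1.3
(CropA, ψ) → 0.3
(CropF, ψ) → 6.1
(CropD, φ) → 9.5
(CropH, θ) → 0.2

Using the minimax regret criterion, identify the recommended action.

Column bests: θ=8.8, φ=9.5, ψ=8.4, ω=9.6, ξ=8.1.
CropG regrets: 4.1, 1.2, 0.0, 0.0, 1.3 → max 4.1
CropB regrets: 0.0, 0.3, 3.4, 0.9, 7.5 → max 7.5
CropD regrets: 2.1, 0.0, 3.3, 8.3, 7.7 → max 8.3
CropA regrets: 4.6, 0.9, 8.1, 1.8, 6.6 → max 8.1
CropH regrets: 8.6, 5.9, 0.5, 5.6, 4.8 → max 8.6
CropF regrets: 8.4, 7.1, 2.3, 2.3, 0.0 → max 8.4
Smallest max regret = 4.1 → CropG.

CropG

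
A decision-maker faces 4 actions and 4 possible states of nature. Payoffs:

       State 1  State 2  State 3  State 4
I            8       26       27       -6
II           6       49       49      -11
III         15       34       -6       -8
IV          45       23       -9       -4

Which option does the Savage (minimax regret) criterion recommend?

I

Column bests: State 1=45, State 2=49, State 3=49, State 4=-4.
I regrets: 37, 23, 22, 2 → max 37
II regrets: 39, 0, 0, 7 → max 39
III regrets: 30, 15, 55, 4 → max 55
IV regrets: 0, 26, 58, 0 → max 58
Smallest max regret = 37 → I.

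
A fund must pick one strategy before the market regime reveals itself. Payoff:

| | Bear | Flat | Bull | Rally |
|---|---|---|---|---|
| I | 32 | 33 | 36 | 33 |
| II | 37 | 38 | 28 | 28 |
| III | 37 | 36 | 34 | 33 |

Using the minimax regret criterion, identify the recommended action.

Column bests: Bear=37, Flat=38, Bull=36, Rally=33.
I regrets: 5, 5, 0, 0 → max 5
II regrets: 0, 0, 8, 5 → max 8
III regrets: 0, 2, 2, 0 → max 2
Smallest max regret = 2 → III.

III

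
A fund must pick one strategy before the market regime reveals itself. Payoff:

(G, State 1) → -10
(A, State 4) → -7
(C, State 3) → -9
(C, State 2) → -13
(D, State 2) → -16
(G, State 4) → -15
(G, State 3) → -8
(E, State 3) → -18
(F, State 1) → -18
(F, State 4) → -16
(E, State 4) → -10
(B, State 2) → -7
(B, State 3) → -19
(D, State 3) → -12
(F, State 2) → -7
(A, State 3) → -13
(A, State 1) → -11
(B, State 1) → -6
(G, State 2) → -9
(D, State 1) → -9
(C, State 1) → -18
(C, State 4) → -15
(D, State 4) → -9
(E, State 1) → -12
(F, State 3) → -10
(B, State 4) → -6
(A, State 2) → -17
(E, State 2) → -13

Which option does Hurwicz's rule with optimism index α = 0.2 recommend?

G

A: 0.2·(-7) + 0.8·(-17) = -15
B: 0.2·(-6) + 0.8·(-19) = -16.4
C: 0.2·(-9) + 0.8·(-18) = -16.2
D: 0.2·(-9) + 0.8·(-16) = -14.6
E: 0.2·(-10) + 0.8·(-18) = -16.4
F: 0.2·(-7) + 0.8·(-18) = -15.8
G: 0.2·(-8) + 0.8·(-15) = -13.6
Highest Hurwicz score = -13.6 → G.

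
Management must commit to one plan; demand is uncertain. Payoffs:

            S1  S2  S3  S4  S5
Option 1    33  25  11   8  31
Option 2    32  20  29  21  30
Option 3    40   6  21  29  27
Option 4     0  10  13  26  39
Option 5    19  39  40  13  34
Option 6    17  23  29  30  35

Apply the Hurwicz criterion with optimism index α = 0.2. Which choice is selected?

Option 2

Option 1: 0.2·33 + 0.8·8 = 13
Option 2: 0.2·32 + 0.8·20 = 22.4
Option 3: 0.2·40 + 0.8·6 = 12.8
Option 4: 0.2·39 + 0.8·0 = 7.8
Option 5: 0.2·40 + 0.8·13 = 18.4
Option 6: 0.2·35 + 0.8·17 = 20.6
Highest Hurwicz score = 22.4 → Option 2.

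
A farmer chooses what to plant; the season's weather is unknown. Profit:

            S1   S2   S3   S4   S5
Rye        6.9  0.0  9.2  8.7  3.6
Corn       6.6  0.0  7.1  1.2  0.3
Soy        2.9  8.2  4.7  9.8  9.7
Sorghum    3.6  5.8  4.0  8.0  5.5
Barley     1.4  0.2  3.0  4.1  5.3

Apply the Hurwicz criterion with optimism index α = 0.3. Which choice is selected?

Soy

Rye: 0.3·9.2 + 0.7·0.0 = 2.76
Corn: 0.3·7.1 + 0.7·0.0 = 2.13
Soy: 0.3·9.8 + 0.7·2.9 = 4.97
Sorghum: 0.3·8.0 + 0.7·3.6 = 4.92
Barley: 0.3·5.3 + 0.7·0.2 = 1.73
Highest Hurwicz score = 4.97 → Soy.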